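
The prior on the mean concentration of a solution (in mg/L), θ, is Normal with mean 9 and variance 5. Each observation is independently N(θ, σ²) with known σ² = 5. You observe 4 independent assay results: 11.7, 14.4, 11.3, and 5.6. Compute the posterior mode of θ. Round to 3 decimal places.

θ̂_MAP = 10.400

n = 4; x̄ = (11.7 + 14.4 + 11.3 + 5.6)/4 = 43/4 = 10.75.
For a Normal prior and Normal likelihood with known variance, the posterior is Normal; its mode equals its mean, the precision-weighted average.
Prior precision 1/σ₀² = 1/5 = 0.2; data precision n/σ² = 4/5 = 0.8.
θ̂ = (0.2·9 + 0.8·10.75) / (0.2 + 0.8) = 10.4/1 = 10.400.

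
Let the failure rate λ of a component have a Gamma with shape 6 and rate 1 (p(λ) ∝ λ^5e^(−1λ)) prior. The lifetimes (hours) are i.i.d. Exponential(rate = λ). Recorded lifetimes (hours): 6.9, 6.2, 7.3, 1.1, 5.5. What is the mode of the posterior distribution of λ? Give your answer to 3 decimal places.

λ̂_MAP = 0.357

The Exponential(rate=λ) likelihood is ∝ λ^n e^(−λΣtᵢ). Here n = 5 and Σtᵢ = 6.9 + 6.2 + 7.3 + 1.1 + 5.5 = 27.
Posterior ∝ λ^5e^(−1λ) · λ^5e^(−27λ) = λ^10e^(−28λ), i.e. Gamma(11, 28).
Mode = (a−1)/b = 10/28 ≈ 0.357.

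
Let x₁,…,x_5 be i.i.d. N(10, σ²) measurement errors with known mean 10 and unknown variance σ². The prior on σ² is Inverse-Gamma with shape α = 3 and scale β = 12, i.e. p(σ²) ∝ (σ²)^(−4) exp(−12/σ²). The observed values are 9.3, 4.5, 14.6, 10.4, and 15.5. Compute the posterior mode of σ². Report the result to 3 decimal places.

Sum of squared deviations about the known mean: SS = (9.3−10)² + (4.5−10)² + (14.6−10)² + (10.4−10)² + (15.5−10)² = 82.31.
The Normal likelihood contributes (σ²)^(−n/2) exp(−SS/(2σ²)), so the posterior is Inverse-Gamma(α + n/2, β + SS/2) = Inverse-Gamma(5.5, 53.155).
The mode of Inverse-Gamma(a, b) is b/(a+1) = 53.155/6.5 ≈ 8.178.

σ̂²_MAP = 8.178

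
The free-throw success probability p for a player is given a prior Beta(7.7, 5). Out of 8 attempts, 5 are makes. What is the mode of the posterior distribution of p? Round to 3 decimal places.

Prior: Beta(7.7, 5).
Data: 5 successes in 8 trials. The binomial likelihood contributes p^5(1−p)^3, so the posterior is Beta(7.7+5, 5+3) = Beta(12.7, 8).
For Beta(a, b) with a, b > 1 the mode is (a−1)/(a+b−2) = 11.7/18.7 ≈ 0.626.

p̂_MAP = 0.626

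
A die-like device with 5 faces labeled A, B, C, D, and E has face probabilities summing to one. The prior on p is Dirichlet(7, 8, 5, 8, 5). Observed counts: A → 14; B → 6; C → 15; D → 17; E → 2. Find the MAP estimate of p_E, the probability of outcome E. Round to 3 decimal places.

The posterior is Dirichlet(αᵢ + nᵢ) = Dirichlet(21, 14, 20, 25, 7).
For a Dirichlet(a₁,…,a_K) with all aᵢ > 1, the mode has j-th component (aⱼ − 1)/(Σaᵢ − K).
Here Σaᵢ = 87 and K = 5, so p_E = (7 − 1)/(87 − 5) = 6/82 ≈ 0.073.

MAP estimate of p_E = 0.073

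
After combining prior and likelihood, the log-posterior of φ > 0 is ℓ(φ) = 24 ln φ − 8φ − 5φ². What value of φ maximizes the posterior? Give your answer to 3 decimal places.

φ̂_MAP = 1.200

ℓ'(φ) = 24/φ − 8 − 10φ. Setting this to zero and multiplying by φ: 10φ² + 8φ − 24 = 0.
φ = (−8 + √(8² + 4·10·24)) / (2·10) = (−8 + √1024) / 20 = (−8 + 32)/20 = 6/5.
ℓ''(φ) = −24/φ² − 10 < 0, confirming a maximum.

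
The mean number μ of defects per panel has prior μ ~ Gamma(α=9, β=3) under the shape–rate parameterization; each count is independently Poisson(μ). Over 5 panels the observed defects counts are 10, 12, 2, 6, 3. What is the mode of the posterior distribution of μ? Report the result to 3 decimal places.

μ̂_MAP = 5.125

Σxᵢ = 10+12+2+6+3 = 33, with n = 5.
Posterior ∝ μ^8e^(−3μ) · μ^33e^(−5μ) = μ^41e^(−8μ), i.e. Gamma(shape=42, rate=8).
The mode of a Gamma(a, b) with a ≥ 1 (shape–rate) is (a−1)/b = 41/8 ≈ 5.125.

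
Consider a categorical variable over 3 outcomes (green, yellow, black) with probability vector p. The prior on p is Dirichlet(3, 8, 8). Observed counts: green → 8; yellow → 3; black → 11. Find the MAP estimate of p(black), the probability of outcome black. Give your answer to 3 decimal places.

The posterior is Dirichlet(αᵢ + nᵢ) = Dirichlet(11, 11, 19).
For a Dirichlet(a₁,…,a_K) with all aᵢ > 1, the mode has j-th component (aⱼ − 1)/(Σaᵢ − K).
Here Σaᵢ = 41 and K = 3, so p(black) = (19 − 1)/(41 − 3) = 18/38 ≈ 0.474.

MAP estimate of p(black) = 0.474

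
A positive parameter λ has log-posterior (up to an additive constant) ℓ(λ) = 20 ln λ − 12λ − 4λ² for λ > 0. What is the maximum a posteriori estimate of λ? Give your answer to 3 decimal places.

ℓ'(λ) = 20/λ − 12 − 8λ. Setting this to zero and multiplying by λ: 8λ² + 12λ − 20 = 0.
λ = (−12 + √(12² + 4·8·20)) / (2·8) = (−12 + √784) / 16 = (−12 + 28)/16 = 1.
ℓ''(λ) = −20/λ² − 8 < 0, confirming a maximum.

λ̂_MAP = 1.000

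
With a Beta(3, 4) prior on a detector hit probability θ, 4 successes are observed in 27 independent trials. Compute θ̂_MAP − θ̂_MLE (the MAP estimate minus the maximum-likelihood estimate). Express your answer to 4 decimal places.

MAP − MLE = 0.0394

Posterior is Beta(7, 27); MAP = (7−1)/(34−2) = 6/32 ≈ 0.18750.
MLE ignores the prior: θ̂_MLE = k/n = 4/27 ≈ 0.14815.
Difference = 6/32 − 4/27 = 17/432 ≈ 0.0394.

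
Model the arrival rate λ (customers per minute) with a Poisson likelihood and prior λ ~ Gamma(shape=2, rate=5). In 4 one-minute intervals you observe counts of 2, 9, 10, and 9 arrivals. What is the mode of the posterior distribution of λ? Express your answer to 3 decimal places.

λ̂_MAP = 3.444

Σxᵢ = 2+9+10+9 = 30, with n = 4.
Posterior ∝ λe^(−5λ) · λ^30e^(−4λ) = λ^31e^(−9λ), i.e. Gamma(shape=32, rate=9).
The mode of a Gamma(a, b) with a ≥ 1 (shape–rate) is (a−1)/b = 31/9 ≈ 3.444.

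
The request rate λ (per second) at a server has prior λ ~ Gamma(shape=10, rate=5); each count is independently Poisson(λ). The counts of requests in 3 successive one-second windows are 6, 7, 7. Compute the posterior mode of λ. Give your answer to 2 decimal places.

λ̂_MAP = 3.63

Σxᵢ = 6+7+7 = 20, with n = 3.
Posterior ∝ λ^9e^(−5λ) · λ^20e^(−3λ) = λ^29e^(−8λ), i.e. Gamma(shape=30, rate=8).
The mode of a Gamma(a, b) with a ≥ 1 (shape–rate) is (a−1)/b = 29/8 ≈ 3.63.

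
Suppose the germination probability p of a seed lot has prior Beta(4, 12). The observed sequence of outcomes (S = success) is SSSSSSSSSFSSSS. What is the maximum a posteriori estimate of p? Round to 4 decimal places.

p̂_MAP = 0.5714

Prior: Beta(4, 12).
Data: 13 successes in 14 trials (from the sequence). The binomial likelihood contributes p^13(1−p)^1, so the posterior is Beta(4+13, 12+1) = Beta(17, 13).
For Beta(a, b) with a, b > 1 the mode is (a−1)/(a+b−2) = 16/28 ≈ 0.5714.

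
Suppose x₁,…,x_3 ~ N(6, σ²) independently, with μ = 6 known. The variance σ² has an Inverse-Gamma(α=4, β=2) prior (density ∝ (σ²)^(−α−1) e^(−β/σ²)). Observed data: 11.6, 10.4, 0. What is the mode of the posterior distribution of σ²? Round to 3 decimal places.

σ̂²_MAP = 6.978

Sum of squared deviations about the known mean: SS = (11.6−6)² + (10.4−6)² + (0−6)² = 86.72.
The Normal likelihood contributes (σ²)^(−n/2) exp(−SS/(2σ²)), so the posterior is Inverse-Gamma(α + n/2, β + SS/2) = Inverse-Gamma(5.5, 45.36).
The mode of Inverse-Gamma(a, b) is b/(a+1) = 45.36/6.5 ≈ 6.978.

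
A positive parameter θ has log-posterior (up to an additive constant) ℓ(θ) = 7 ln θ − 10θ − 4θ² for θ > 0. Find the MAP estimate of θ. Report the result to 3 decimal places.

θ̂_MAP = 0.500

ℓ'(θ) = 7/θ − 10 − 8θ. Setting this to zero and multiplying by θ: 8θ² + 10θ − 7 = 0.
θ = (−10 + √(10² + 4·8·7)) / (2·8) = (−10 + √324) / 16 = (−10 + 18)/16 = 1/2.
ℓ''(θ) = −7/θ² − 8 < 0, confirming a maximum.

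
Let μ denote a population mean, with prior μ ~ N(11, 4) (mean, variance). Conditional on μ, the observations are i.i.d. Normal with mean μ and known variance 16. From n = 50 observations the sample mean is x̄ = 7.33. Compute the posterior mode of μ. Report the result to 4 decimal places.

μ̂_MAP = 7.6019

n = 50, x̄ = 7.33.
For a Normal prior and Normal likelihood with known variance, the posterior is Normal; its mode equals its mean, the precision-weighted average.
Prior precision 1/σ₀² = 1/4 = 0.25; data precision n/σ² = 50/16 = 3.125.
μ̂ = (0.25·11 + 3.125·7.33) / (0.25 + 3.125) = 25.65625/3.375 = 821/108 ≈ 7.6019.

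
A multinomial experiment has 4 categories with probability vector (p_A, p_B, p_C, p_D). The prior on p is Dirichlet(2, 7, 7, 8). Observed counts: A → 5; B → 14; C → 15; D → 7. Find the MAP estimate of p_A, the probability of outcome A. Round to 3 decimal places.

MAP estimate of p_A = 0.098

The posterior is Dirichlet(αᵢ + nᵢ) = Dirichlet(7, 21, 22, 15).
For a Dirichlet(a₁,…,a_K) with all aᵢ > 1, the mode has j-th component (aⱼ − 1)/(Σaᵢ − K).
Here Σaᵢ = 65 and K = 4, so p_A = (7 − 1)/(65 − 4) = 6/61 ≈ 0.098.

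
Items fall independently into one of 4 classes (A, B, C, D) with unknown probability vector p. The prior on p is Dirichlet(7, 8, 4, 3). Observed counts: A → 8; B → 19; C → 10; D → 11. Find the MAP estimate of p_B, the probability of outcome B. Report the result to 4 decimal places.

The posterior is Dirichlet(αᵢ + nᵢ) = Dirichlet(15, 27, 14, 14).
For a Dirichlet(a₁,…,a_K) with all aᵢ > 1, the mode has j-th component (aⱼ − 1)/(Σaᵢ − K).
Here Σaᵢ = 70 and K = 4, so p_B = (27 − 1)/(70 − 4) = 26/66 ≈ 0.3939.

MAP estimate of p_B = 0.3939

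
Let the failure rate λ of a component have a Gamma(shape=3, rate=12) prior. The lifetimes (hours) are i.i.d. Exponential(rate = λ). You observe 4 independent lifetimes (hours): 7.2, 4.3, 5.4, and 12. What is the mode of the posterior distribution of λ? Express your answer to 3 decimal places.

λ̂_MAP = 0.147

The Exponential(rate=λ) likelihood is ∝ λ^n e^(−λΣtᵢ). Here n = 4 and Σtᵢ = 7.2 + 4.3 + 5.4 + 12 = 28.9.
Posterior ∝ λ^2e^(−12λ) · λ^4e^(−28.9λ) = λ^6e^(−40.9λ), i.e. Gamma(7, 40.9).
Mode = (a−1)/b = 6/40.9 ≈ 0.147.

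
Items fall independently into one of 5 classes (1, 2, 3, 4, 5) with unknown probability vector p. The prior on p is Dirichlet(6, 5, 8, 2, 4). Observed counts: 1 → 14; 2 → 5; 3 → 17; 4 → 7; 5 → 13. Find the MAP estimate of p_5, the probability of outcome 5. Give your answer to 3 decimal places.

MAP estimate: 0.211

The posterior is Dirichlet(αᵢ + nᵢ) = Dirichlet(20, 10, 25, 9, 17).
For a Dirichlet(a₁,…,a_K) with all aᵢ > 1, the mode has j-th component (aⱼ − 1)/(Σaᵢ − K).
Here Σaᵢ = 81 and K = 5, so p_5 = (17 − 1)/(81 − 5) = 16/76 ≈ 0.211.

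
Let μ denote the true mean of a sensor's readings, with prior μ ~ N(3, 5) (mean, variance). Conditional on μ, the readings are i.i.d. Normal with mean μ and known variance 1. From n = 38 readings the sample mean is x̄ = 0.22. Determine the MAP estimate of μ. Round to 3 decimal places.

n = 38, x̄ = 0.22.
For a Normal prior and Normal likelihood with known variance, the posterior is Normal; its mode equals its mean, the precision-weighted average.
Prior precision 1/σ₀² = 1/5 = 0.2; data precision n/σ² = 38/1 = 38.
μ̂ = (0.2·3 + 38·0.22) / (0.2 + 38) = 8.96/38.2 = 224/955 ≈ 0.235.

μ̂_MAP = 0.235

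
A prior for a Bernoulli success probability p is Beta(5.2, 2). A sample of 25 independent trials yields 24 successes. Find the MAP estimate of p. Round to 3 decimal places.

p̂_MAP = 0.934

Prior: Beta(5.2, 2).
Data: 24 successes in 25 trials. The binomial likelihood contributes p^24(1−p)^1, so the posterior is Beta(5.2+24, 2+1) = Beta(29.2, 3).
For Beta(a, b) with a, b > 1 the mode is (a−1)/(a+b−2) = 28.2/30.2 ≈ 0.934.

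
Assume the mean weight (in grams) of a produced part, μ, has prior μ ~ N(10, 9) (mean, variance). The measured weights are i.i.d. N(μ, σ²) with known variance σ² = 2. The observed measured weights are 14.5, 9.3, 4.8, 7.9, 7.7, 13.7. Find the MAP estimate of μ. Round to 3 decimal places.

n = 6; x̄ = (14.5 + 9.3 + 4.8 + 7.9 + 7.7 + 13.7)/6 = 57.9/6 = 9.65.
For a Normal prior and Normal likelihood with known variance, the posterior is Normal; its mode equals its mean, the precision-weighted average.
Prior precision 1/σ₀² = 1/9; data precision n/σ² = 6/2 = 3.
μ̂ = ((1/9)·10 + 3·9.65) / (1/9 + 3) = (5411/180)/(28/9) = 9.6625 ≈ 9.663.

μ̂_MAP = 9.663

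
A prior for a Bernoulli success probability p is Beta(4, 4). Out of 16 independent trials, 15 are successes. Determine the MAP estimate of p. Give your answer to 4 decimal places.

p̂_MAP = 0.8182

Prior: Beta(4, 4).
Data: 15 successes in 16 trials. The binomial likelihood contributes p^15(1−p)^1, so the posterior is Beta(4+15, 4+1) = Beta(19, 5).
For Beta(a, b) with a, b > 1 the mode is (a−1)/(a+b−2) = 18/22 ≈ 0.8182.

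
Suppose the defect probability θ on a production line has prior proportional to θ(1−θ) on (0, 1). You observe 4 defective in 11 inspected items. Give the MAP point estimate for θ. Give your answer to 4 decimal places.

θ̂_MAP = 0.3846

The prior density ∝ θ(1−θ)^1 is the kernel of Beta(2, 2).
Data: 4 successes in 11 trials. The binomial likelihood contributes θ^4(1−θ)^7, so the posterior is Beta(2+4, 2+7) = Beta(6, 9).
For Beta(a, b) with a, b > 1 the mode is (a−1)/(a+b−2) = 5/13 ≈ 0.3846.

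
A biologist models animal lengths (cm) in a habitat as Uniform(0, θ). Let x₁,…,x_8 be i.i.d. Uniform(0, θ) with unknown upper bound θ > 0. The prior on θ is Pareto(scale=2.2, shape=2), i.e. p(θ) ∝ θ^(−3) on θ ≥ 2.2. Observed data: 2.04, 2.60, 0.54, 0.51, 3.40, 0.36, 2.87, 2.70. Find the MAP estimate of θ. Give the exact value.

θ̂_MAP = 3.40

The Uniform(0, θ) likelihood is θ^(−n) for θ ≥ max(xᵢ), zero otherwise. Here max(xᵢ) = 3.40.
Posterior ∝ θ^(−3) · θ^(−8) = θ^(−11) on θ ≥ max(2.2, 3.40) = 3.40.
This density is strictly decreasing in θ, so the posterior mode lies at the lower boundary of the support.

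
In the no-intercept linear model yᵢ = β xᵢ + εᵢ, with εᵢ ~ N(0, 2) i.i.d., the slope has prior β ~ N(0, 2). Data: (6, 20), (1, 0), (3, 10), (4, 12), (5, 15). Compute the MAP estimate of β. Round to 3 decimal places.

log p(β | y) = −Σ(yᵢ − βxᵢ)²/(2·2) − β²/(2·2) + const.
Setting the derivative to zero: Σxᵢ(yᵢ − βxᵢ)/2 − β/2 = 0, so β = Σxᵢyᵢ / (Σxᵢ² + σ²/τ²).
Σxᵢyᵢ = 6·20 + 1·0 + 3·10 + 4·12 + 5·15 = 273; Σxᵢ² = 87; σ²/τ² = 1.
β̂_MAP = 273 / (87 + 1) = 273/88 ≈ 3.102.

β̂_MAP = 3.102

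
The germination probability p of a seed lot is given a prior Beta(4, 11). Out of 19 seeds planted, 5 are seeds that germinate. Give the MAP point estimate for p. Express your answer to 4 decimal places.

p̂_MAP = 0.2500

Prior: Beta(4, 11).
Data: 5 successes in 19 trials. The binomial likelihood contributes p^5(1−p)^14, so the posterior is Beta(4+5, 11+14) = Beta(9, 25).
For Beta(a, b) with a, b > 1 the mode is (a−1)/(a+b−2) = 8/32 ≈ 0.2500.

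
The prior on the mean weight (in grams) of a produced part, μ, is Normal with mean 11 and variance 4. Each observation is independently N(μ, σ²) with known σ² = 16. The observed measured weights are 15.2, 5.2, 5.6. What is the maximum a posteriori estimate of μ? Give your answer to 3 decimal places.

μ̂_MAP = 10.000

n = 3; x̄ = (15.2 + 5.2 + 5.6)/3 = 26/3 = 26/3 ≈ 8.6667.
For a Normal prior and Normal likelihood with known variance, the posterior is Normal; its mode equals its mean, the precision-weighted average.
Prior precision 1/σ₀² = 1/4 = 0.25; data precision n/σ² = 3/16 = 0.1875.
μ̂ = (0.25·11 + 0.1875·(26/3)) / (0.25 + 0.1875) = 4.375/0.4375 = 10.000.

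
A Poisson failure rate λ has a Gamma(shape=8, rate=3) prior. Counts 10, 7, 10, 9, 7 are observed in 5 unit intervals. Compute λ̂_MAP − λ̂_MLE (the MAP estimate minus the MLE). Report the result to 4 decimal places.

MAP − MLE = -2.3500

Σxᵢ = 43. Posterior is Gamma(51, 8); MAP = (51−1)/8 = 50/8 ≈ 6.25000.
MLE = x̄ = 43/5 ≈ 8.60000.
Difference = 50/8 − 43/5 = -47/20 ≈ -2.3500.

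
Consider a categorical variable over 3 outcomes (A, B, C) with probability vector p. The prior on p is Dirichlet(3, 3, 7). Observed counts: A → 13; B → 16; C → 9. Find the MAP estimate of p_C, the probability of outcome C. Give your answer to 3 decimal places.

The posterior is Dirichlet(αᵢ + nᵢ) = Dirichlet(16, 19, 16).
For a Dirichlet(a₁,…,a_K) with all aᵢ > 1, the mode has j-th component (aⱼ − 1)/(Σaᵢ − K).
Here Σaᵢ = 51 and K = 3, so p_C = (16 − 1)/(51 − 3) = 15/48 ≈ 0.313.

MAP estimate of p_C = 0.313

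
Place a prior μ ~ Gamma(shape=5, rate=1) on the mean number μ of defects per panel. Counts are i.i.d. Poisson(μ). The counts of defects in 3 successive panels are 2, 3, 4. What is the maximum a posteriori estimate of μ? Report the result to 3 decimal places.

μ̂_MAP = 3.250

Σxᵢ = 2+3+4 = 9, with n = 3.
Posterior ∝ μ^4e^(−1μ) · μ^9e^(−3μ) = μ^13e^(−4μ), i.e. Gamma(shape=14, rate=4).
The mode of a Gamma(a, b) with a ≥ 1 (shape–rate) is (a−1)/b = 13/4 ≈ 3.250.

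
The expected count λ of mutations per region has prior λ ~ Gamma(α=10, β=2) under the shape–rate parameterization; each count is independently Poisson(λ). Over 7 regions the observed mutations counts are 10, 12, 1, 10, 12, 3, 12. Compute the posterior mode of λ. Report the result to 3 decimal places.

Σxᵢ = 10+12+1+10+12+3+12 = 60, with n = 7.
Posterior ∝ λ^9e^(−2λ) · λ^60e^(−7λ) = λ^69e^(−9λ), i.e. Gamma(shape=70, rate=9).
The mode of a Gamma(a, b) with a ≥ 1 (shape–rate) is (a−1)/b = 69/9 ≈ 7.667.

λ̂_MAP = 7.667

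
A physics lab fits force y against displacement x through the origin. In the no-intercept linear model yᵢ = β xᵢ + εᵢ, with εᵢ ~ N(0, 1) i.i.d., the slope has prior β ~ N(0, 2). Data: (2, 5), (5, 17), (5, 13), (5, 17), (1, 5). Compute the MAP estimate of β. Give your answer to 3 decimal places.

log p(β | y) = −Σ(yᵢ − βxᵢ)²/(2·1) − β²/(2·2) + const.
Setting the derivative to zero: Σxᵢ(yᵢ − βxᵢ)/1 − β/2 = 0, so β = Σxᵢyᵢ / (Σxᵢ² + σ²/τ²).
Σxᵢyᵢ = 2·5 + 5·17 + 5·13 + 5·17 + 1·5 = 250; Σxᵢ² = 80; σ²/τ² = 0.5.
β̂_MAP = 250 / (80 + 0.5) = 250/80.5 ≈ 3.106.

β̂_MAP = 3.106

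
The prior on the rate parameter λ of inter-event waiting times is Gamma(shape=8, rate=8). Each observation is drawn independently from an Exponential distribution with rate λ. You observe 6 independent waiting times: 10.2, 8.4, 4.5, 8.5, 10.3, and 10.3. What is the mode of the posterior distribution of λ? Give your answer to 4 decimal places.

The Exponential(rate=λ) likelihood is ∝ λ^n e^(−λΣtᵢ). Here n = 6 and Σtᵢ = 10.2 + 8.4 + 4.5 + 8.5 + 10.3 + 10.3 = 52.2.
Posterior ∝ λ^7e^(−8λ) · λ^6e^(−52.2λ) = λ^13e^(−60.2λ), i.e. Gamma(14, 60.2).
Mode = (a−1)/b = 13/60.2 ≈ 0.2159.

λ̂_MAP = 0.2159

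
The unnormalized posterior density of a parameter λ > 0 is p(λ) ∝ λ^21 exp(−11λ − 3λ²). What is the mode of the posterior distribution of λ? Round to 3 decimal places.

λ̂_MAP = 1.167

ℓ'(λ) = 21/λ − 11 − 6λ. Setting this to zero and multiplying by λ: 6λ² + 11λ − 21 = 0.
λ = (−11 + √(11² + 4·6·21)) / (2·6) = (−11 + √625) / 12 = (−11 + 25)/12 = 7/6.
ℓ''(λ) = −21/λ² − 6 < 0, confirming a maximum.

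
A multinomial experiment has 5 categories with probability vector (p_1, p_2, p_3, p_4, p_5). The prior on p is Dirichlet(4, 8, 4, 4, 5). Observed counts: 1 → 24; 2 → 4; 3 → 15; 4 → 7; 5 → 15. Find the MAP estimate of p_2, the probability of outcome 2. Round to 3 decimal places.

MAP estimate: 0.129

The posterior is Dirichlet(αᵢ + nᵢ) = Dirichlet(28, 12, 19, 11, 20).
For a Dirichlet(a₁,…,a_K) with all aᵢ > 1, the mode has j-th component (aⱼ − 1)/(Σaᵢ − K).
Here Σaᵢ = 90 and K = 5, so p_2 = (12 − 1)/(90 − 5) = 11/85 ≈ 0.129.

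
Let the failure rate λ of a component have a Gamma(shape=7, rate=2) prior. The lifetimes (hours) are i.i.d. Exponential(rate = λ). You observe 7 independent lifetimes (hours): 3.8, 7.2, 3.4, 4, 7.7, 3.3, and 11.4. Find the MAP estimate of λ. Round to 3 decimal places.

The Exponential(rate=λ) likelihood is ∝ λ^n e^(−λΣtᵢ). Here n = 7 and Σtᵢ = 3.8 + 7.2 + 3.4 + 4 + 7.7 + 3.3 + 11.4 = 40.8.
Posterior ∝ λ^6e^(−2λ) · λ^7e^(−40.8λ) = λ^13e^(−42.8λ), i.e. Gamma(14, 42.8).
Mode = (a−1)/b = 13/42.8 ≈ 0.304.

λ̂_MAP = 0.304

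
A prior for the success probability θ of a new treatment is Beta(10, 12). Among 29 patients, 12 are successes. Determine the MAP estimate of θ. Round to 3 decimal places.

Prior: Beta(10, 12).
Data: 12 successes in 29 trials. The binomial likelihood contributes θ^12(1−θ)^17, so the posterior is Beta(10+12, 12+17) = Beta(22, 29).
For Beta(a, b) with a, b > 1 the mode is (a−1)/(a+b−2) = 21/49 ≈ 0.429.

θ̂_MAP = 0.429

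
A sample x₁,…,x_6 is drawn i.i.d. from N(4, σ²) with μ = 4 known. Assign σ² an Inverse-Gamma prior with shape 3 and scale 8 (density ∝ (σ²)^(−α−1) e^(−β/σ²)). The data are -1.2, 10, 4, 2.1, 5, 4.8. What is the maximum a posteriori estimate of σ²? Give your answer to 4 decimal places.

Sum of squared deviations about the known mean: SS = (-1.2−4)² + (10−4)² + (4−4)² + (2.1−4)² + (5−4)² + (4.8−4)² = 68.29.
The Normal likelihood contributes (σ²)^(−n/2) exp(−SS/(2σ²)), so the posterior is Inverse-Gamma(α + n/2, β + SS/2) = Inverse-Gamma(6, 42.145).
The mode of Inverse-Gamma(a, b) is b/(a+1) = 42.145/7 ≈ 6.0207.

σ̂²_MAP = 6.0207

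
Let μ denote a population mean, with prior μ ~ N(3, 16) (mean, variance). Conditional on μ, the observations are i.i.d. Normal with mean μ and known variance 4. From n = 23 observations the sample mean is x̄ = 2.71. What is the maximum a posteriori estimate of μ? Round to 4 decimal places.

μ̂_MAP = 2.7131

n = 23, x̄ = 2.71.
For a Normal prior and Normal likelihood with known variance, the posterior is Normal; its mode equals its mean, the precision-weighted average.
Prior precision 1/σ₀² = 1/16 = 0.0625; data precision n/σ² = 23/4 = 5.75.
μ̂ = (0.0625·3 + 5.75·2.71) / (0.0625 + 5.75) = 15.77/5.8125 = 6308/2325 ≈ 2.7131.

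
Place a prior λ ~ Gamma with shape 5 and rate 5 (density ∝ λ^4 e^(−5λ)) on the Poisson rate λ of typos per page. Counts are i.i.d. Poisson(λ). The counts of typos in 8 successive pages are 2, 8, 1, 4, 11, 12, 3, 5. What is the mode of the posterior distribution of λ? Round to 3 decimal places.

λ̂_MAP = 3.846

Σxᵢ = 2+8+1+4+11+12+3+5 = 46, with n = 8.
Posterior ∝ λ^4e^(−5λ) · λ^46e^(−8λ) = λ^50e^(−13λ), i.e. Gamma(shape=51, rate=13).
The mode of a Gamma(a, b) with a ≥ 1 (shape–rate) is (a−1)/b = 50/13 ≈ 3.846.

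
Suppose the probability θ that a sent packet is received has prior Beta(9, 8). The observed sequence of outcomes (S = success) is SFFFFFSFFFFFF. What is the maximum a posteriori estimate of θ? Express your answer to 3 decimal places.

θ̂_MAP = 0.357

Prior: Beta(9, 8).
Data: 2 successes in 13 trials (from the sequence). The binomial likelihood contributes θ^2(1−θ)^11, so the posterior is Beta(9+2, 8+11) = Beta(11, 19).
For Beta(a, b) with a, b > 1 the mode is (a−1)/(a+b−2) = 10/28 ≈ 0.357.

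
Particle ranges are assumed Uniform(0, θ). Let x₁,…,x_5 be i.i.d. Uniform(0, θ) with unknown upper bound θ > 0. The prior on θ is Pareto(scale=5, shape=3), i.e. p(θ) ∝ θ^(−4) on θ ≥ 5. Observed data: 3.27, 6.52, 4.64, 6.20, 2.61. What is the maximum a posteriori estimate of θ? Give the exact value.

The Uniform(0, θ) likelihood is θ^(−n) for θ ≥ max(xᵢ), zero otherwise. Here max(xᵢ) = 6.52.
Posterior ∝ θ^(−4) · θ^(−5) = θ^(−9) on θ ≥ max(5, 6.52) = 6.52.
This density is strictly decreasing in θ, so the posterior mode lies at the lower boundary of the support.

θ̂_MAP = 6.52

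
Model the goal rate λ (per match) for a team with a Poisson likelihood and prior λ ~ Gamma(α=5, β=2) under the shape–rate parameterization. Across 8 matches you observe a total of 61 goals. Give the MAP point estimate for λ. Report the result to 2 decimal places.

λ̂_MAP = 6.50

Σxᵢ = 61, n = 8.
Posterior ∝ λ^4e^(−2λ) · λ^61e^(−8λ) = λ^65e^(−10λ), i.e. Gamma(shape=66, rate=10).
The mode of a Gamma(a, b) with a ≥ 1 (shape–rate) is (a−1)/b = 65/10 ≈ 6.50.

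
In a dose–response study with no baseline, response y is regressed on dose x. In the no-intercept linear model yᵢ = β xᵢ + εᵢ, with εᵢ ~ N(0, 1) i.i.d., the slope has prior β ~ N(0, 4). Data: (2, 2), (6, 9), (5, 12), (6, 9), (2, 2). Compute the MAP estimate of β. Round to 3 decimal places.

log p(β | y) = −Σ(yᵢ − βxᵢ)²/(2·1) − β²/(2·4) + const.
Setting the derivative to zero: Σxᵢ(yᵢ − βxᵢ)/1 − β/4 = 0, so β = Σxᵢyᵢ / (Σxᵢ² + σ²/τ²).
Σxᵢyᵢ = 2·2 + 6·9 + 5·12 + 6·9 + 2·2 = 176; Σxᵢ² = 105; σ²/τ² = 0.25.
β̂_MAP = 176 / (105 + 0.25) = 176/105.25 ≈ 1.672.

β̂_MAP = 1.672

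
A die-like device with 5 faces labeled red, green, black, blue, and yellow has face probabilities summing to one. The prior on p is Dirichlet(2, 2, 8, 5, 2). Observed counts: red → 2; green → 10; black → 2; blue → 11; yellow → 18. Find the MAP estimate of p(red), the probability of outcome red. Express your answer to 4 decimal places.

The posterior is Dirichlet(αᵢ + nᵢ) = Dirichlet(4, 12, 10, 16, 20).
For a Dirichlet(a₁,…,a_K) with all aᵢ > 1, the mode has j-th component (aⱼ − 1)/(Σaᵢ − K).
Here Σaᵢ = 62 and K = 5, so p(red) = (4 − 1)/(62 − 5) = 3/57 ≈ 0.0526.

MAP estimate of p(red) = 0.0526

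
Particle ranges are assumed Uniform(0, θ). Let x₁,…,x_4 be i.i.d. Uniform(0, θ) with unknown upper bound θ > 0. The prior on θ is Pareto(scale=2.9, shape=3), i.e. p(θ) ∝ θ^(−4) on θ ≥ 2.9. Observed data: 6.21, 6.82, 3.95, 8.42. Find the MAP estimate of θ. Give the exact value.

θ̂_MAP = 8.42

The Uniform(0, θ) likelihood is θ^(−n) for θ ≥ max(xᵢ), zero otherwise. Here max(xᵢ) = 8.42.
Posterior ∝ θ^(−4) · θ^(−4) = θ^(−8) on θ ≥ max(2.9, 8.42) = 8.42.
This density is strictly decreasing in θ, so the posterior mode lies at the lower boundary of the support.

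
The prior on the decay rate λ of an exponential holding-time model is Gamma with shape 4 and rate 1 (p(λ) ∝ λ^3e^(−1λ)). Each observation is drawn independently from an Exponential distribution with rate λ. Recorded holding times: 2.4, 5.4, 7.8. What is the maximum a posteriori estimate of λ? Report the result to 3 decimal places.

λ̂_MAP = 0.361

The Exponential(rate=λ) likelihood is ∝ λ^n e^(−λΣtᵢ). Here n = 3 and Σtᵢ = 2.4 + 5.4 + 7.8 = 15.6.
Posterior ∝ λ^3e^(−1λ) · λ^3e^(−15.6λ) = λ^6e^(−16.6λ), i.e. Gamma(7, 16.6).
Mode = (a−1)/b = 6/16.6 ≈ 0.361.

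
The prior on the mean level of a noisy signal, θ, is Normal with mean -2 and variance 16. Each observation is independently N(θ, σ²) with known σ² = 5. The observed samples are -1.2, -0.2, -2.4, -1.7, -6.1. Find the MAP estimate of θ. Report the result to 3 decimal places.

n = 5; x̄ = ((-1.2) + (-0.2) + (-2.4) + (-1.7) + (-6.1))/5 = -11.6/5 = -2.32.
For a Normal prior and Normal likelihood with known variance, the posterior is Normal; its mode equals its mean, the precision-weighted average.
Prior precision 1/σ₀² = 1/16 = 0.0625; data precision n/σ² = 5/5 = 1.
θ̂ = (0.0625·(-2) + 1·(-2.32)) / (0.0625 + 1) = (-2.445)/1.0625 = -978/425 ≈ -2.301.

θ̂_MAP = -2.301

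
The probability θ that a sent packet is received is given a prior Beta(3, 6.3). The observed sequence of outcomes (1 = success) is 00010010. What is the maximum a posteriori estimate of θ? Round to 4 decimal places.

Prior: Beta(3, 6.3).
Data: 2 successes in 8 trials (from the sequence). The binomial likelihood contributes θ^2(1−θ)^6, so the posterior is Beta(3+2, 6.3+6) = Beta(5, 12.3).
For Beta(a, b) with a, b > 1 the mode is (a−1)/(a+b−2) = 4/15.3 ≈ 0.2614.

θ̂_MAP = 0.2614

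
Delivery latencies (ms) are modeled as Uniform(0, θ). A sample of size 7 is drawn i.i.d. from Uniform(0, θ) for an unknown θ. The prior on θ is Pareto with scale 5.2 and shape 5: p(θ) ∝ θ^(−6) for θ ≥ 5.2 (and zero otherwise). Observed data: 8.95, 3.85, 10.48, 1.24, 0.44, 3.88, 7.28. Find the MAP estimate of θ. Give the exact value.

θ̂_MAP = 10.48

The Uniform(0, θ) likelihood is θ^(−n) for θ ≥ max(xᵢ), zero otherwise. Here max(xᵢ) = 10.48.
Posterior ∝ θ^(−6) · θ^(−7) = θ^(−13) on θ ≥ max(5.2, 10.48) = 10.48.
This density is strictly decreasing in θ, so the posterior mode lies at the lower boundary of the support.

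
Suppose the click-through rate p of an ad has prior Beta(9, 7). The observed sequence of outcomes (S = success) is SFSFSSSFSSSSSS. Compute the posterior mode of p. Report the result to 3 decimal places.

p̂_MAP = 0.679

Prior: Beta(9, 7).
Data: 11 successes in 14 trials (from the sequence). The binomial likelihood contributes p^11(1−p)^3, so the posterior is Beta(9+11, 7+3) = Beta(20, 10).
For Beta(a, b) with a, b > 1 the mode is (a−1)/(a+b−2) = 19/28 ≈ 0.679.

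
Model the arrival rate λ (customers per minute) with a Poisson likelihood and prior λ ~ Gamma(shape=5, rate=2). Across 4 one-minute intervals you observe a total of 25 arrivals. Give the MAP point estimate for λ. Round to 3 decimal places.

Σxᵢ = 25, n = 4.
Posterior ∝ λ^4e^(−2λ) · λ^25e^(−4λ) = λ^29e^(−6λ), i.e. Gamma(shape=30, rate=6).
The mode of a Gamma(a, b) with a ≥ 1 (shape–rate) is (a−1)/b = 29/6 ≈ 4.833.

λ̂_MAP = 4.833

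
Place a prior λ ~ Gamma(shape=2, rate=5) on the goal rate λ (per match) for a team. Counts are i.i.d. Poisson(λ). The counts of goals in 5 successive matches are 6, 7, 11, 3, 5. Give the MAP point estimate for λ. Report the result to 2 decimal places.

Σxᵢ = 6+7+11+3+5 = 32, with n = 5.
Posterior ∝ λe^(−5λ) · λ^32e^(−5λ) = λ^33e^(−10λ), i.e. Gamma(shape=34, rate=10).
The mode of a Gamma(a, b) with a ≥ 1 (shape–rate) is (a−1)/b = 33/10 ≈ 3.30.

λ̂_MAP = 3.30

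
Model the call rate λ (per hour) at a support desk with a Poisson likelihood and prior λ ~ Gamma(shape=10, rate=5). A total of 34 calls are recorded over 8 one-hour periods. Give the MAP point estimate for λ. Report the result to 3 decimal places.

Σxᵢ = 34, n = 8.
Posterior ∝ λ^9e^(−5λ) · λ^34e^(−8λ) = λ^43e^(−13λ), i.e. Gamma(shape=44, rate=13).
The mode of a Gamma(a, b) with a ≥ 1 (shape–rate) is (a−1)/b = 43/13 ≈ 3.308.

λ̂_MAP = 3.308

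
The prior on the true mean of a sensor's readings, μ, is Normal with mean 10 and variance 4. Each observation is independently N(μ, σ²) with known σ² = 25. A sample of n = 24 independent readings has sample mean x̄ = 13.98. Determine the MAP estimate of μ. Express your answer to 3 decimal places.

μ̂_MAP = 13.158

n = 24, x̄ = 13.98.
For a Normal prior and Normal likelihood with known variance, the posterior is Normal; its mode equals its mean, the precision-weighted average.
Prior precision 1/σ₀² = 1/4 = 0.25; data precision n/σ² = 24/25 = 0.96.
μ̂ = (0.25·10 + 0.96·13.98) / (0.25 + 0.96) = 15.9208/1.21 = 39802/3025 ≈ 13.158.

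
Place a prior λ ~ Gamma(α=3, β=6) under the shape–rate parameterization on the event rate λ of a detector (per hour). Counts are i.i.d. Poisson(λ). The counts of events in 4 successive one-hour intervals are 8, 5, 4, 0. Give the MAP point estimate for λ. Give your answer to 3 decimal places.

λ̂_MAP = 1.900

Σxᵢ = 8+5+4+0 = 17, with n = 4.
Posterior ∝ λ^2e^(−6λ) · λ^17e^(−4λ) = λ^19e^(−10λ), i.e. Gamma(shape=20, rate=10).
The mode of a Gamma(a, b) with a ≥ 1 (shape–rate) is (a−1)/b = 19/10 ≈ 1.900.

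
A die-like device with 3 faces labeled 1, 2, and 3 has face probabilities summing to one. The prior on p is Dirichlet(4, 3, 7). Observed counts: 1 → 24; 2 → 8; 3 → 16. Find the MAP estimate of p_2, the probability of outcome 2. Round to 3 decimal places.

The posterior is Dirichlet(αᵢ + nᵢ) = Dirichlet(28, 11, 23).
For a Dirichlet(a₁,…,a_K) with all aᵢ > 1, the mode has j-th component (aⱼ − 1)/(Σaᵢ − K).
Here Σaᵢ = 62 and K = 3, so p_2 = (11 − 1)/(62 − 3) = 10/59 ≈ 0.169.

MAP estimate: 0.169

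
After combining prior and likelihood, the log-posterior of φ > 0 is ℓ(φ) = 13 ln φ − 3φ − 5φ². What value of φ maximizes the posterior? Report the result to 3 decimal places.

ℓ'(φ) = 13/φ − 3 − 10φ. Setting this to zero and multiplying by φ: 10φ² + 3φ − 13 = 0.
φ = (−3 + √(3² + 4·10·13)) / (2·10) = (−3 + √529) / 20 = (−3 + 23)/20 = 1.
ℓ''(φ) = −13/φ² − 10 < 0, confirming a maximum.

φ̂_MAP = 1.000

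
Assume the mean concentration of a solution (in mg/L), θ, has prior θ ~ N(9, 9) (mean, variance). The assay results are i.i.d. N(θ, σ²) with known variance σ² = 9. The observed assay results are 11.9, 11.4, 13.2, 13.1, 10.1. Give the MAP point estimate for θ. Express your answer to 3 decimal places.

θ̂_MAP = 11.450

n = 5; x̄ = (11.9 + 11.4 + 13.2 + 13.1 + 10.1)/5 = 59.7/5 = 11.94.
For a Normal prior and Normal likelihood with known variance, the posterior is Normal; its mode equals its mean, the precision-weighted average.
Prior precision 1/σ₀² = 1/9; data precision n/σ² = 5/9.
θ̂ = ((1/9)·9 + (5/9)·11.94) / (1/9 + 5/9) = (229/30)/(2/3) = 11.450.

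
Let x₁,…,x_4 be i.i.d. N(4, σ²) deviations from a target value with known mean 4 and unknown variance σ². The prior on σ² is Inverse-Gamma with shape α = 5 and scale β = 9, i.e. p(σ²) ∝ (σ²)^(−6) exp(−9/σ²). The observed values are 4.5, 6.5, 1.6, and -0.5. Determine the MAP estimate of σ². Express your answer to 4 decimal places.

Sum of squared deviations about the known mean: SS = (4.5−4)² + (6.5−4)² + (1.6−4)² + (-0.5−4)² = 32.51.
The Normal likelihood contributes (σ²)^(−n/2) exp(−SS/(2σ²)), so the posterior is Inverse-Gamma(α + n/2, β + SS/2) = Inverse-Gamma(7, 25.255).
The mode of Inverse-Gamma(a, b) is b/(a+1) = 25.255/8 ≈ 3.1569.

σ̂²_MAP = 3.1569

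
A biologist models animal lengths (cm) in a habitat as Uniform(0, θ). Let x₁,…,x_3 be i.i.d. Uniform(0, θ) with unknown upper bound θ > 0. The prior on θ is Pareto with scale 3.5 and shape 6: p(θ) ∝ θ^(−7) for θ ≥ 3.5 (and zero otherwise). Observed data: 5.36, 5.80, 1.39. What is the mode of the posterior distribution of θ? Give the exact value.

θ̂_MAP = 5.80

The Uniform(0, θ) likelihood is θ^(−n) for θ ≥ max(xᵢ), zero otherwise. Here max(xᵢ) = 5.80.
Posterior ∝ θ^(−7) · θ^(−3) = θ^(−10) on θ ≥ max(3.5, 5.80) = 5.80.
This density is strictly decreasing in θ, so the posterior mode lies at the lower boundary of the support.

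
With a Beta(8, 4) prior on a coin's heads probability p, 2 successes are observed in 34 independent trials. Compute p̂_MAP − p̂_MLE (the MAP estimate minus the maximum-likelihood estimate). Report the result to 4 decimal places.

Posterior is Beta(10, 36); MAP = (10−1)/(46−2) = 9/44 ≈ 0.20455.
MLE ignores the prior: p̂_MLE = k/n = 2/34 ≈ 0.05882.
Difference = 9/44 − 2/34 = 109/748 ≈ 0.1457.

MAP − MLE = 0.1457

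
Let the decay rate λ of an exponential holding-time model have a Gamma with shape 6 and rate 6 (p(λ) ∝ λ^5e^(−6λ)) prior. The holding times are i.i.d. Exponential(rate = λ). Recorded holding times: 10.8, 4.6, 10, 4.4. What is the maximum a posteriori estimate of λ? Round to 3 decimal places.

λ̂_MAP = 0.251

The Exponential(rate=λ) likelihood is ∝ λ^n e^(−λΣtᵢ). Here n = 4 and Σtᵢ = 10.8 + 4.6 + 10 + 4.4 = 29.8.
Posterior ∝ λ^5e^(−6λ) · λ^4e^(−29.8λ) = λ^9e^(−35.8λ), i.e. Gamma(10, 35.8).
Mode = (a−1)/b = 9/35.8 ≈ 0.251.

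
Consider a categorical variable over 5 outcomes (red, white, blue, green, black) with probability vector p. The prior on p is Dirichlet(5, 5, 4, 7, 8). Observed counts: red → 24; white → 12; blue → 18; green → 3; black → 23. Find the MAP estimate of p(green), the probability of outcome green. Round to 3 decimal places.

The posterior is Dirichlet(αᵢ + nᵢ) = Dirichlet(29, 17, 22, 10, 31).
For a Dirichlet(a₁,…,a_K) with all aᵢ > 1, the mode has j-th component (aⱼ − 1)/(Σaᵢ − K).
Here Σaᵢ = 109 and K = 5, so p(green) = (10 − 1)/(109 − 5) = 9/104 ≈ 0.087.

MAP estimate of p(green) = 0.087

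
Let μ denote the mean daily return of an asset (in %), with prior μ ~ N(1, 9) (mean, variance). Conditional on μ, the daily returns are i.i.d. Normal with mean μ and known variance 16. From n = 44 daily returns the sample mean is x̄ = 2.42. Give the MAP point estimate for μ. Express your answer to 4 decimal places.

μ̂_MAP = 2.3649

n = 44, x̄ = 2.42.
For a Normal prior and Normal likelihood with known variance, the posterior is Normal; its mode equals its mean, the precision-weighted average.
Prior precision 1/σ₀² = 1/9; data precision n/σ² = 44/16 = 2.75.
μ̂ = ((1/9)·1 + 2.75·2.42) / (1/9 + 2.75) = (12179/1800)/(103/36) = 12179/5150 ≈ 2.3649.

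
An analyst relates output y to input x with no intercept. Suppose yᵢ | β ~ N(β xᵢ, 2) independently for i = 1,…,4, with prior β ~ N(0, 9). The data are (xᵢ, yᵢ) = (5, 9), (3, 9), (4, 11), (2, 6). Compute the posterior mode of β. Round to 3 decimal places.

log p(β | y) = −Σ(yᵢ − βxᵢ)²/(2·2) − β²/(2·9) + const.
Setting the derivative to zero: Σxᵢ(yᵢ − βxᵢ)/2 − β/9 = 0, so β = Σxᵢyᵢ / (Σxᵢ² + σ²/τ²).
Σxᵢyᵢ = 5·9 + 3·9 + 4·11 + 2·6 = 128; Σxᵢ² = 54; σ²/τ² = 2/9.
β̂_MAP = 128 / (54 + 2/9) = 128/(488/9) = 144/61 ≈ 2.361.

β̂_MAP = 2.361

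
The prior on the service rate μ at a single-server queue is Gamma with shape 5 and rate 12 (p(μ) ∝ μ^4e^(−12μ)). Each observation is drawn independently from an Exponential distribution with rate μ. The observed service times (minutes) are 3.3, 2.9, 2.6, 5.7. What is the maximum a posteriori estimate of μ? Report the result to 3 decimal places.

The Exponential(rate=μ) likelihood is ∝ μ^n e^(−μΣtᵢ). Here n = 4 and Σtᵢ = 3.3 + 2.9 + 2.6 + 5.7 = 14.5.
Posterior ∝ μ^4e^(−12μ) · μ^4e^(−14.5μ) = μ^8e^(−26.5μ), i.e. Gamma(9, 26.5).
Mode = (a−1)/b = 8/26.5 ≈ 0.302.

μ̂_MAP = 0.302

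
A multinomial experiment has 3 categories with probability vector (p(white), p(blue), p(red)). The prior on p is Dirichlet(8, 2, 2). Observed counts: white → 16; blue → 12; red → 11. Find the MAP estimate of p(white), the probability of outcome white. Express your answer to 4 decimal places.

The posterior is Dirichlet(αᵢ + nᵢ) = Dirichlet(24, 14, 13).
For a Dirichlet(a₁,…,a_K) with all aᵢ > 1, the mode has j-th component (aⱼ − 1)/(Σaᵢ − K).
Here Σaᵢ = 51 and K = 3, so p(white) = (24 − 1)/(51 − 3) = 23/48 ≈ 0.4792.

MAP estimate of p(white) = 0.4792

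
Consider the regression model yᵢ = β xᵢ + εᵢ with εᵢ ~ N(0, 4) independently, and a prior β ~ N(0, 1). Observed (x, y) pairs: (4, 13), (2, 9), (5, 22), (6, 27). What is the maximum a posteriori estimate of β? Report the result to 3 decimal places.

β̂_MAP = 4.024

log p(β | y) = −Σ(yᵢ − βxᵢ)²/(2·4) − β²/(2·1) + const.
Setting the derivative to zero: Σxᵢ(yᵢ − βxᵢ)/4 − β/1 = 0, so β = Σxᵢyᵢ / (Σxᵢ² + σ²/τ²).
Σxᵢyᵢ = 4·13 + 2·9 + 5·22 + 6·27 = 342; Σxᵢ² = 81; σ²/τ² = 4.
β̂_MAP = 342 / (81 + 4) = 342/85 ≈ 4.024.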